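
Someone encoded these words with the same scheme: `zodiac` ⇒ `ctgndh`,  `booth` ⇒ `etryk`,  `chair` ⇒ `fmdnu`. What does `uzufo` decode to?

rural

Shifts by position in zodiac: pos 0: z→c (+3), pos 1: o→t (+5), pos 2: d→g (+3), pos 3: i→n (+5) — repeating every 2. It's a Vigenère-style cipher with numeric key [3,5]: position i shifts by key[i mod 2].
Decoding uzufo: u−3=r, z−5=u, u−3=r, f−5=a, o−3=l.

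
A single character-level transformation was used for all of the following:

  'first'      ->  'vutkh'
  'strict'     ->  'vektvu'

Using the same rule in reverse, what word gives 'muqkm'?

kiosk

The word is reversed, then every letter is shifted forward by 2.
Undoing it on muqkm: shift back: m−2=k, u−2=s, q−2=o, k−2=i, m−2=k → ksoik; then reverse → kiosk.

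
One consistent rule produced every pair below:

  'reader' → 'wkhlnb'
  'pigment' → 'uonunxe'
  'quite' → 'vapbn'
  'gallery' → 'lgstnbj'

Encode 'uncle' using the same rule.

ztjtn

In reader: r→w is +5, e→k is +6, a→h is +7, d→l is +8 — the shift increases by 1 each position. Letter i (0-indexed) is shifted by i+5, so successive shifts are 5, 6, 7, ….
For uncle: u+5=z, n+6=t, c+7=j, l+8=t, e+9=n.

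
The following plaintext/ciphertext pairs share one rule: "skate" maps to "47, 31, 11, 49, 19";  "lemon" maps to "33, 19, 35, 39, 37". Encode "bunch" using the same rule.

13, 51, 37, 15, 25

s(#19)→47 and k(#11)→31: differences scale by 2, so n = 2·pos + 9. Each letter becomes 2×(its alphabet position, a=1..z=26) + 9.
Applying it to bunch: b=2→13, u=21→51, n=14→37, c=3→15, h=8→25.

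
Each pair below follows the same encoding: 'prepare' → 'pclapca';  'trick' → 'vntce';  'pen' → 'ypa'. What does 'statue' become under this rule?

pfeled

The output letters match the input read backwards, each shifted +11: prepare reversed is eraperp. Read the word backwards and shift each letter +11.
Applying it to statue: reverse → eutats; then shift: e+11=p, u+11=f, t+11=e, a+11=l, t+11=e, s+11=d.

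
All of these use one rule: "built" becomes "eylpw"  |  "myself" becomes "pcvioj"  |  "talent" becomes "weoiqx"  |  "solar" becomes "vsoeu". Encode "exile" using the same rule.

Shifts by position in built: pos 0: b→e (+3), pos 1: u→y (+4), pos 2: i→l (+3), pos 3: l→p (+4) — repeating every 2. It's a Vigenère-style cipher with numeric key [3,4]: position i shifts by key[i mod 2].
Applying it to exile: e+3=h, x+4=b, i+3=l, l+4=p, e+3=h.

hblph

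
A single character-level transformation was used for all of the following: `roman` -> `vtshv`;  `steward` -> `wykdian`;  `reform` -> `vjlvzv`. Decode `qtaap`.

Each letter shifts forward by (position + 4), i.e. 4, 5, 6, … — the shift grows by one for each successive letter.
Reversing it on qtaap: q−4=m, t−5=o, a−6=u, a−7=t, p−8=h.

mouth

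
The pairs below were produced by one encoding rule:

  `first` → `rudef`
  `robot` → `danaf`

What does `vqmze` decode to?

jeans

Compare letters: f→r is +12, i→u is +12, r→d is +12 — a constant shift. Every letter moves 12 places later in the alphabet, wrapping around z→a.
Decoding vqmze: v−12=j, q−12=e, m−12=a, z−12=n, e−12=s.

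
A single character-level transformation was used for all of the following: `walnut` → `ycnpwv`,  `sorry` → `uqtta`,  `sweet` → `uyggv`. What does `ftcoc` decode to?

drama

Compare letters: w→y is +2, a→c is +2, l→n is +2 — a constant shift. It's a constant shift of +2 (ROT2).
Decoding ftcoc: f−2=d, t−2=r, c−2=a, o−2=m, c−2=a.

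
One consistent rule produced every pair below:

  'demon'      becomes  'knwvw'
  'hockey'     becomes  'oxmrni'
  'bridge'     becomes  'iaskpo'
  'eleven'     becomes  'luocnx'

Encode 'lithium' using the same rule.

srdoret

Shifts by position in demon: pos 0: d→k (+7), pos 1: e→n (+9), pos 2: m→w (+10), pos 3: o→v (+7), pos 4: n→w (+9) — repeating every 3. A repeating key of period 3 is used — shifts +7, +9, +10 over and over.
On lithium: l+7=s, i+9=r, t+10=d, h+7=o, i+9=r, u+10=e, m+7=t.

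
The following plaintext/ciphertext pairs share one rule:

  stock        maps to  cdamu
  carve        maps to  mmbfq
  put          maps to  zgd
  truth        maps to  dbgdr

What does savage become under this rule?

cmfmqq

The shift depends on letter class: consonant s→c is +10, but vowel o→a is +12. Vowels shift forward by 12 and consonants shift forward by 10.
For savage: s(cons)+10=c, a(vowel)+12=m, v(cons)+10=f, a(vowel)+12=m, g(cons)+10=q, e(vowel)+12=q.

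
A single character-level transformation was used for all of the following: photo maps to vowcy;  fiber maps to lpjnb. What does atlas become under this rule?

gatjc

In photo: p→v is +6, h→o is +7, o→w is +8, t→c is +9 — the shift increases by 1 each position. Letter i (0-indexed) is shifted by i+6, so successive shifts are 6, 7, 8, ….
Applying it to atlas: a+6=g, t+7=a, l+8=t, a+9=j, s+10=c.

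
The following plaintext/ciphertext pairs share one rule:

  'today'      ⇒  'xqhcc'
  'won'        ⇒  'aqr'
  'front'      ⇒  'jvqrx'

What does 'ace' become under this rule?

Vowels shift forward by 2 and consonants shift forward by 4.
For ace: a(vowel)+2=c, c(cons)+4=g, e(vowel)+2=g.

cgg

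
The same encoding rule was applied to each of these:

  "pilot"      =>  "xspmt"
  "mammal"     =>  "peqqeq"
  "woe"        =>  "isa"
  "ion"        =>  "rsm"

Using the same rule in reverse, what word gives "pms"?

oil

The output letters match the input read backwards, each shifted +4: pilot reversed is tolip. The word is reversed, then every letter is shifted forward by 4.
Decoding pms: shift back: p−4=l, m−4=i, s−4=o → lio; then reverse → oil.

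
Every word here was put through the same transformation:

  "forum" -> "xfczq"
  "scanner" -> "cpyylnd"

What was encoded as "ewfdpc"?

result

The output letters match the input read backwards, each shifted +11: forum reversed is murof. Two steps: reverse the string, then apply a Caesar shift of +11.
Undoing it on ewfdpc: shift back: e−11=t, w−11=l, f−11=u, d−11=s, p−11=e, c−11=r → tluser; then reverse → result.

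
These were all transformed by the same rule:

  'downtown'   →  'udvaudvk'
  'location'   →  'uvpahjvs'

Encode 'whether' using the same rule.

yloalod

The output letters match the input read backwards, each shifted +7: downtown reversed is nwotnwod. Read the word backwards and shift each letter +7.
For whether: reverse → rehtehw; then shift: r+7=y, e+7=l, h+7=o, t+7=a, e+7=l, h+7=o, w+7=d.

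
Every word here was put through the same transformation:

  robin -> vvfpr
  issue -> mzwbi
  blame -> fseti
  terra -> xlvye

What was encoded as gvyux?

count

It's a Vigenère-style cipher with numeric key [4,7]: position i shifts by key[i mod 2].
Decoding gvyux: g−4=c, v−7=o, y−4=u, u−7=n, x−4=t.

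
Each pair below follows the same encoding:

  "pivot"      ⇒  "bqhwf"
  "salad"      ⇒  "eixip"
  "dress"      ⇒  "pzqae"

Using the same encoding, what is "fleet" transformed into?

A repeating key of period 2 is used — shifts +12, +8 over and over.
Applying it to fleet: f+12=r, l+8=t, e+12=q, e+8=m, t+12=f.

rtqmf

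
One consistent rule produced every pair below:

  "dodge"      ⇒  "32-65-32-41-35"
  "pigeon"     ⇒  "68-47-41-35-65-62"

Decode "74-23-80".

rat

With a=1..z=26, the number is 3·pos + 20.
Reversing it on 74-23-80: 74→(74−20)÷3=18=r, 23→(23−20)÷3=1=a, 80→(80−20)÷3=20=t.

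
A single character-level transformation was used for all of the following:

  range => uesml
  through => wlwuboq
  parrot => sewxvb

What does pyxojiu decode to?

In range: r→u is +3, a→e is +4, n→s is +5, g→m is +6 — the shift increases by 1 each position. The shift increases by 1 at each position, starting from +3: 3, 4, 5, ….
Decoding pyxojiu: p−3=m, y−4=u, x−5=s, o−6=i, j−7=c, i−8=a, u−9=l.

musical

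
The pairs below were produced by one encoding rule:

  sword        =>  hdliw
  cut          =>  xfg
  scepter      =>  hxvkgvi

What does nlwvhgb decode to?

modesty

Each pair mirrors across the alphabet (s↔h, w↔d, o↔l): positions sum to 25. Letters are reflected about the middle of the alphabet (position → 25−position): Atbash.
Reversing it on nlwvhgb: n↔m, l↔o, w↔d, v↔e, h↔s, g↔t, b↔y.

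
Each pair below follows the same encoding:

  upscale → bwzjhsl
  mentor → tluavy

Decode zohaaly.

Compare letters: u→b is +7, p→w is +7, s→z is +7 — a constant shift. It's a constant shift of +7 (ROT7).
Reversing it on zohaaly: z−7=s, o−7=h, h−7=a, a−7=t, a−7=t, l−7=e, y−7=r.

shatter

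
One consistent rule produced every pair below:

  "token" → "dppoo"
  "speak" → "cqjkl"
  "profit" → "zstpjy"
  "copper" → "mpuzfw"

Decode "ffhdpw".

It's a Vigenère-style cipher with numeric key [10,1,5]: position i shifts by key[i mod 3].
Reversing it on ffhdpw: f−10=v, f−1=e, h−5=c, d−10=t, p−1=o, w−5=r.

vector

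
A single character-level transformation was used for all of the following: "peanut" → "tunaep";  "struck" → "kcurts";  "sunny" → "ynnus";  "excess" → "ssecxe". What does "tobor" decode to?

robot

It's just the letters in reverse order.
Undoing it on tobor: then reverse → robot.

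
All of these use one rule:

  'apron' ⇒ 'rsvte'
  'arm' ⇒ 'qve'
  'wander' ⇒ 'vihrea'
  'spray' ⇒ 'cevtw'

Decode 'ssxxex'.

tattoo

The word is reversed, then every letter is shifted forward by 4.
Reversing it on ssxxex: shift back: s−4=o, s−4=o, x−4=t, x−4=t, e−4=a, x−4=t → oottat; then reverse → tattoo.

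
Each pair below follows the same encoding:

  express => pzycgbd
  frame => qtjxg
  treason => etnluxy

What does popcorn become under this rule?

aqynqay

A repeating key of period 3 is used — shifts +11, +2, +9 over and over.
On popcorn: p+11=a, o+2=q, p+9=y, c+11=n, o+2=q, r+9=a, n+11=y.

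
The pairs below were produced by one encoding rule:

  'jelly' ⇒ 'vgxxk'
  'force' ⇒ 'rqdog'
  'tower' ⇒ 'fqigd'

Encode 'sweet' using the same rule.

The shift depends on letter class: consonant j→v is +12, but vowel e→g is +2. Vowels shift forward by 2 and consonants shift forward by 12.
For sweet: s(cons)+12=e, w(cons)+12=i, e(vowel)+2=g, e(vowel)+2=g, t(cons)+12=f.

eiggf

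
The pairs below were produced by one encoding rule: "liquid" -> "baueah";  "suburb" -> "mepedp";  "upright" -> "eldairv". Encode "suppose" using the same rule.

mellcmq

Each letter's alphabet position (a=0..z=25) is mapped through 9·x+6 mod 26 — an affine cipher.
For suppose: s(18)→9·18+6≡12=m; u(20)→9·20+6≡4=e; p(15)→9·15+6≡11=l; p(15)→9·15+6≡11=l; o(14)→9·14+6≡2=c; s(18)→9·18+6≡12=m; e(4)→9·4+6≡16=q (all mod 26).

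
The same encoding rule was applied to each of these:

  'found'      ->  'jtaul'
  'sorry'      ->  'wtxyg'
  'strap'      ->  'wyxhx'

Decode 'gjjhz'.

In found: f→j is +4, o→t is +5, u→a is +6, n→u is +7 — the shift increases by 1 each position. The shift increases by 1 at each position, starting from +4: 4, 5, 6, ….
Decoding gjjhz: g−4=c, j−5=e, j−6=d, h−7=a, z−8=r.

cedar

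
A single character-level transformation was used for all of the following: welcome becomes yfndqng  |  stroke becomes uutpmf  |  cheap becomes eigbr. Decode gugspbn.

It's a Vigenère-style cipher with numeric key [2,1]: position i shifts by key[i mod 2].
Undoing it on gugspbn: g−2=e, u−1=t, g−2=e, s−1=r, p−2=n, b−1=a, n−2=l.

eternal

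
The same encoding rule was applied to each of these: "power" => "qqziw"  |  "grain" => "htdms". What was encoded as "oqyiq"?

novel

Each letter shifts forward by (position + 1), i.e. 1, 2, 3, … — the shift grows by one for each successive letter.
Decoding oqyiq: o−1=n, q−2=o, y−3=v, i−4=e, q−5=l.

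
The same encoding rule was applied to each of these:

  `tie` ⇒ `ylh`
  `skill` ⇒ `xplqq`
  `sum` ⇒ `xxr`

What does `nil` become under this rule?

slq

The shift depends on letter class: consonant t→y is +5, but vowel i→l is +3. The rule splits by letter class: vowels +3, consonants +5.
Applying it to nil: n(cons)+5=s, i(vowel)+3=l, l(cons)+5=q.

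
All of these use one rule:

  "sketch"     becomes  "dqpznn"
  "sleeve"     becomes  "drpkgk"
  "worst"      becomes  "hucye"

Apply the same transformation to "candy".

ngyjj

Shifts by position in sketch: pos 0: s→d (+11), pos 1: k→q (+6), pos 2: e→p (+11), pos 3: t→z (+6) — repeating every 2. A repeating key of period 2 is used — shifts +11, +6 over and over.
For candy: c+11=n, a+6=g, n+11=y, d+6=j, y+11=j.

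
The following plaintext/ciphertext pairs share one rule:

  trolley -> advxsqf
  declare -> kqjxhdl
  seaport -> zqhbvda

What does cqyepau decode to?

version

Shifts by position in trolley: pos 0: t→a (+7), pos 1: r→d (+12), pos 2: o→v (+7), pos 3: l→x (+12) — repeating every 2. It's a Vigenère-style cipher with numeric key [7,12]: position i shifts by key[i mod 2].
Reversing it on cqyepau: c−7=v, q−12=e, y−7=r, e−12=s, p−7=i, a−12=o, u−7=n.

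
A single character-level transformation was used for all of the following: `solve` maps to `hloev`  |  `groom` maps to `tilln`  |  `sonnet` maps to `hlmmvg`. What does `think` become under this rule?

gsrmp

Each pair mirrors across the alphabet (s↔h, o↔l, l↔o): positions sum to 25. Letters are reflected about the middle of the alphabet (position → 25−position): Atbash.
Applying it to think: t↔g, h↔s, i↔r, n↔m, k↔p.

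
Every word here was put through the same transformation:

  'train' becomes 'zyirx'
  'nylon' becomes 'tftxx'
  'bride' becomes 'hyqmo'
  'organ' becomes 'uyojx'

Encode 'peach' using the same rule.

In train: t→z is +6, r→y is +7, a→i is +8, i→r is +9 — the shift increases by 1 each position. The shift increases by 1 at each position, starting from +6: 6, 7, 8, ….
Applying it to peach: p+6=v, e+7=l, a+8=i, c+9=l, h+10=r.

vlilr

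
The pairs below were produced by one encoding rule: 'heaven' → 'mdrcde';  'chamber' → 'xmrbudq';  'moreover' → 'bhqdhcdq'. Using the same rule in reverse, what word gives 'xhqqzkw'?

corrupt

h(7)→m(12) and e(4)→d(3) fit y≡3x+17 (mod 26); the inverse of 3 mod 26 is 9. Treating letters as 0–25, the rule is x ↦ 3x + 17 (mod 26).
Decoding xhqqzkw: x(23)→9·(23−17)≡2=c; h(7)→9·(7−17)≡14=o; q(16)→9·(16−17)≡17=r; q(16)→9·(16−17)≡17=r; z(25)→9·(25−17)≡20=u; k(10)→9·(10−17)≡15=p; w(22)→9·(22−17)≡19=t (all mod 26).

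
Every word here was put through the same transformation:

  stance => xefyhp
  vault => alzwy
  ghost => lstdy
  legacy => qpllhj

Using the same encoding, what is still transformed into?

Shifts by position in stance: pos 0: s→x (+5), pos 1: t→e (+11), pos 2: a→f (+5), pos 3: n→y (+11) — repeating every 2. A repeating key of period 2 is used — shifts +5, +11 over and over.
On still: s+5=x, t+11=e, i+5=n, l+11=w, l+5=q.

xenwq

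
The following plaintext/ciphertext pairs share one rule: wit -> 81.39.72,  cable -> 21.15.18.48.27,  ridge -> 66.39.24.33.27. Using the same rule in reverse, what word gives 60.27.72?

w(#23)→81 and i(#9)→39: differences scale by 3, so n = 3·pos + 12. Each letter becomes 3×(its alphabet position, a=1..z=26) + 12.
Reversing it on 60.27.72: 60→(60−12)÷3=16=p, 27→(27−12)÷3=5=e, 72→(72−12)÷3=20=t.

pet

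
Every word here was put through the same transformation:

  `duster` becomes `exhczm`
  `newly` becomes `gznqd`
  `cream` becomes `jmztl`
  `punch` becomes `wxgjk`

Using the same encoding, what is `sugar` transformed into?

hxptm

d(3)→e(4) and u(20)→x(23) fit y≡21x+19 (mod 26); the inverse of 21 mod 26 is 5. This is an affine cipher: with a=0,…,z=25, each position x becomes (21x+19) mod 26.
On sugar: s(18)→21·18+19≡7=h; u(20)→21·20+19≡23=x; g(6)→21·6+19≡15=p; a(0)→21·0+19≡19=t; r(17)→21·17+19≡12=m (all mod 26).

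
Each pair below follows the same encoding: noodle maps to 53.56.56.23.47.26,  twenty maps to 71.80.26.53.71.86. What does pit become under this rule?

The formula is n = 3×(alphabet index, a=1) + 11.
Applying it to pit: p=16→59, i=9→38, t=20→71.

59.38.71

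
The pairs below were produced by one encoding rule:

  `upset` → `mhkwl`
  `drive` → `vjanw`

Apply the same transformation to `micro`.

Compare letters: u→m is +18, p→h is +18, s→k is +18 — a constant shift. Every letter moves 18 places later in the alphabet, wrapping around z→a.
For micro: m+18=e, i+18=a, c+18=u, r+18=j, o+18=g.

eaujg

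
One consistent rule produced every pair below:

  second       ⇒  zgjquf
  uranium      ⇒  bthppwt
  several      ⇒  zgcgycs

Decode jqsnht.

A repeating key of period 2 is used — shifts +7, +2 over and over.
Undoing it on jqsnht: j−7=c, q−2=o, s−7=l, n−2=l, h−7=a, t−2=r.

collar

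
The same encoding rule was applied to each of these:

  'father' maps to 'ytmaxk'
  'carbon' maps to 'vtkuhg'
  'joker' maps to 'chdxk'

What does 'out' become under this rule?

hnm

Compare letters: f→y is +19, a→t is +19, t→m is +19 — a constant shift. This is a Caesar cipher with shift 19.
Applying it to out: o+19=h, u+19=n, t+19=m.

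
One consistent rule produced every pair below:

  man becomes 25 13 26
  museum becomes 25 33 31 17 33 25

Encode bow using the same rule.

m is letter #13 and maps to 25: an offset of 12. Each letter is replaced by its alphabet position (a=1..z=26) + 12.
For bow: b=2→14, o=15→27, w=23→35.

14 27 35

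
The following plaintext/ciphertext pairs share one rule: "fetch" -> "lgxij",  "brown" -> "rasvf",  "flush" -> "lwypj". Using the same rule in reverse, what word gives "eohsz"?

vodka

The word is reversed, then every letter is shifted forward by 4.
Undoing it on eohsz: shift back: e−4=a, o−4=k, h−4=d, s−4=o, z−4=v → akdov; then reverse → vodka.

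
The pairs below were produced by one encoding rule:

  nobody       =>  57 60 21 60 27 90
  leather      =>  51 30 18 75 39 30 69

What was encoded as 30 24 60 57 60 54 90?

economy

n(#14)→57 and o(#15)→60: differences scale by 3, so n = 3·pos + 15. Each letter becomes 3×(its alphabet position, a=1..z=26) + 15.
Decoding 30 24 60 57 60 54 90: 30→(30−15)÷3=5=e, 24→(24−15)÷3=3=c, 60→(60−15)÷3=15=o, 57→(57−15)÷3=14=n, 60→(60−15)÷3=15=o, 54→(54−15)÷3=13=m, 90→(90−15)÷3=25=y.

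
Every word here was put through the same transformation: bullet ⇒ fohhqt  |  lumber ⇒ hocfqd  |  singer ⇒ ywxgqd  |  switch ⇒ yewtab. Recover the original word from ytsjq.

Each letter's alphabet position (a=0..z=25) is mapped through 21·x+10 mod 26 — an affine cipher.
Decoding ytsjq: y(24)→5·(24−10)≡18=s; t(19)→5·(19−10)≡19=t; s(18)→5·(18−10)≡14=o; j(9)→5·(9−10)≡21=v; q(16)→5·(16−10)≡4=e (all mod 26).

stove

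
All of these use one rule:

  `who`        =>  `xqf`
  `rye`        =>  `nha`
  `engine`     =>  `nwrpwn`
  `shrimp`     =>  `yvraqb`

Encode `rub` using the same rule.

The output letters match the input read backwards, each shifted +9: who reversed is ohw. Two steps: reverse the string, then apply a Caesar shift of +9.
Applying it to rub: reverse → bur; then shift: b+9=k, u+9=d, r+9=a.

kda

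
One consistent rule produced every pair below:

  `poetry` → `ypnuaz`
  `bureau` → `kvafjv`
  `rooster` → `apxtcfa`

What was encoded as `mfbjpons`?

designer

Shifts by position in poetry: pos 0: p→y (+9), pos 1: o→p (+1), pos 2: e→n (+9), pos 3: t→u (+1) — repeating every 2. It's a Vigenère-style cipher with numeric key [9,1]: position i shifts by key[i mod 2].
Decoding mfbjpons: m−9=d, f−1=e, b−9=s, j−1=i, p−9=g, o−1=n, n−9=e, s−1=r.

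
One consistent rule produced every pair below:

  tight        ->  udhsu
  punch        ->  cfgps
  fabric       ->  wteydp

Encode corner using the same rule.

This is an affine cipher: with a=0,…,z=25, each position x becomes (11x+19) mod 26.
For corner: c(2)→11·2+19≡15=p; o(14)→11·14+19≡17=r; r(17)→11·17+19≡24=y; n(13)→11·13+19≡6=g; e(4)→11·4+19≡11=l; r(17)→11·17+19≡24=y (all mod 26).

prygly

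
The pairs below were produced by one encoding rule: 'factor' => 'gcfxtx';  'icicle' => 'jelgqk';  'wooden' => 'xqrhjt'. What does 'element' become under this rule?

fnhqjta

In factor: f→g is +1, a→c is +2, c→f is +3, t→x is +4 — the shift increases by 1 each position. Each letter shifts forward by (position + 1), i.e. 1, 2, 3, … — the shift grows by one for each successive letter.
Applying it to element: e+1=f, l+2=n, e+3=h, m+4=q, e+5=j, n+6=t, t+7=a.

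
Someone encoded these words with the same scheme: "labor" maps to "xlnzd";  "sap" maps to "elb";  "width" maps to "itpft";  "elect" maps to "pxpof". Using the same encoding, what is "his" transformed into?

tte

Vowels shift forward by 11 and consonants shift forward by 12.
On his: h(cons)+12=t, i(vowel)+11=t, s(cons)+12=e.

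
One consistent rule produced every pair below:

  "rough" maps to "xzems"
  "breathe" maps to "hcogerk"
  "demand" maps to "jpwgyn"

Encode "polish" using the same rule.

vzvodr

The shifts repeat in a cycle of length 3: positions 0,1,… shift by +6, +11, +10, then the pattern repeats.
On polish: p+6=v, o+11=z, l+10=v, i+6=o, s+11=d, h+10=r.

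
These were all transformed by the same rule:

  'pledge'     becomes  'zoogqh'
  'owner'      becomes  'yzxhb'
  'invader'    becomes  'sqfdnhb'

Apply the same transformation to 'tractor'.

dukfdrb

Shifts by position in pledge: pos 0: p→z (+10), pos 1: l→o (+3), pos 2: e→o (+10), pos 3: d→g (+3) — repeating every 2. It's a Vigenère-style cipher with numeric key [10,3]: position i shifts by key[i mod 2].
On tractor: t+10=d, r+3=u, a+10=k, c+3=f, t+10=d, o+3=r, r+10=b.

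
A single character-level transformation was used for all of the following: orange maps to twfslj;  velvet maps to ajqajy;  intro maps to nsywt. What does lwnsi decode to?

Compare letters: o→t is +5, r→w is +5, a→f is +5 — a constant shift. This is a Caesar cipher with shift 5.
Decoding lwnsi: l−5=g, w−5=r, n−5=i, s−5=n, i−5=d.

grind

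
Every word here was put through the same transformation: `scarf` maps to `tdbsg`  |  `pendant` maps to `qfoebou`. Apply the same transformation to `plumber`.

Compare letters: s→t is +1, c→d is +1, a→b is +1 — a constant shift. Each letter is shifted forward by 1 in the alphabet (a Caesar shift of +1).
For plumber: p+1=q, l+1=m, u+1=v, m+1=n, b+1=c, e+1=f, r+1=s.

qmvncfs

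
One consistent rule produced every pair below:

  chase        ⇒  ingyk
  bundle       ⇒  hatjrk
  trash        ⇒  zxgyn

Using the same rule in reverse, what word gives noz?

hit

Every letter moves 6 places later in the alphabet, wrapping around z→a.
Undoing it on noz: n−6=h, o−6=i, z−6=t.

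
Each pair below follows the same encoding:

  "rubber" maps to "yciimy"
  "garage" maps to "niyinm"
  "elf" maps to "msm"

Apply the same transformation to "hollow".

The shift depends on letter class: consonant r→y is +7, but vowel u→c is +8. The rule splits by letter class: vowels +8, consonants +7.
For hollow: h(cons)+7=o, o(vowel)+8=w, l(cons)+7=s, l(cons)+7=s, o(vowel)+8=w, w(cons)+7=d.

owsswd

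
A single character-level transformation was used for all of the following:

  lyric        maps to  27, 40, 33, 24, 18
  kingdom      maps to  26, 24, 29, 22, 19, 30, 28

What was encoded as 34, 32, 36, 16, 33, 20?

l is letter #12 and maps to 27: an offset of 15. Letters become their 1-based position plus 15 (so a→16, b→17, …).
Decoding 34, 32, 36, 16, 33, 20: 34→(34−15)÷1=19=s, 32→(32−15)÷1=17=q, 36→(36−15)÷1=21=u, 16→(16−15)÷1=1=a, 33→(33−15)÷1=18=r, 20→(20−15)÷1=5=e.

square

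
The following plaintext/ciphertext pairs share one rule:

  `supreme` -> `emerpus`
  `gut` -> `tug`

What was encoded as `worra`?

arrow

The word is simply reversed.
Undoing it on worra: then reverse → arrow.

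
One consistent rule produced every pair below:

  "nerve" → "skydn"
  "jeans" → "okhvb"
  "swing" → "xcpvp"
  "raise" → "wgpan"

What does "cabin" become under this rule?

hgiqw

Letter i (0-indexed) is shifted by i+5, so successive shifts are 5, 6, 7, ….
For cabin: c+5=h, a+6=g, b+7=i, i+8=q, n+9=w.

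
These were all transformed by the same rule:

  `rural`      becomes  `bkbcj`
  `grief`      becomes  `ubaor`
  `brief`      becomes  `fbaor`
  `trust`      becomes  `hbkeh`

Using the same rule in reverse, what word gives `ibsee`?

cross

r(17)→b(1) and u(20)→k(10) fit y≡3x+2 (mod 26); the inverse of 3 mod 26 is 9. Treating letters as 0–25, the rule is x ↦ 3x + 2 (mod 26).
Undoing it on ibsee: i(8)→9·(8−2)≡2=c; b(1)→9·(1−2)≡17=r; s(18)→9·(18−2)≡14=o; e(4)→9·(4−2)≡18=s; e(4)→9·(4−2)≡18=s (all mod 26).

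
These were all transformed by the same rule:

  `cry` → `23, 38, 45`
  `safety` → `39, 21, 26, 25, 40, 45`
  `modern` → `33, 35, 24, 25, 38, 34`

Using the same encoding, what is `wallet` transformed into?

43, 21, 32, 32, 25, 40

c is letter #3 and maps to 23: an offset of 20. The number is (letter's place in the alphabet, a=1) + 20.
Applying it to wallet: w=23→43, a=1→21, l=12→32, l=12→32, e=5→25, t=20→40.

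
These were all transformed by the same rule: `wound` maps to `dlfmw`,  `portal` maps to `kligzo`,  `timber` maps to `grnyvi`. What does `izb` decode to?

Each pair mirrors across the alphabet (w↔d, o↔l, u↔f): positions sum to 25. This is the alphabet-reversal cipher (Atbash): a becomes z, b becomes y, etc.
Undoing it on izb: i↔r, z↔a, b↔y.

ray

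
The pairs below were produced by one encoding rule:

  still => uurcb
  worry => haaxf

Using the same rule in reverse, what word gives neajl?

The output letters match the input read backwards, each shifted +9: still reversed is llits. Two steps: reverse the string, then apply a Caesar shift of +9.
Decoding neajl: shift back: n−9=e, e−9=v, a−9=r, j−9=a, l−9=c → evrac; then reverse → carve.

carve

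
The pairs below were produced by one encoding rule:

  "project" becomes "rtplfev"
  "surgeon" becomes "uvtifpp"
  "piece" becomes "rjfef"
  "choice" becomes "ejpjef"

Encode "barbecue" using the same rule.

The shift depends on letter class: consonant p→r is +2, but vowel o→p is +1. Two shifts are in play — +1 for a/e/i/o/u, +2 for every other letter.
For barbecue: b(cons)+2=d, a(vowel)+1=b, r(cons)+2=t, b(cons)+2=d, e(vowel)+1=f, c(cons)+2=e, u(vowel)+1=v, e(vowel)+1=f.

dbtdfevf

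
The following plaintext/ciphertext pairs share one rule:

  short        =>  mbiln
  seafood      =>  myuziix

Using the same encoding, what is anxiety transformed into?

uhrcyns

Compare letters: s→m is +20, h→b is +20, o→i is +20 — a constant shift. Each letter is shifted forward by 20 in the alphabet (a Caesar shift of +20).
For anxiety: a+20=u, n+20=h, x+20=r, i+20=c, e+20=y, t+20=n, y+20=s.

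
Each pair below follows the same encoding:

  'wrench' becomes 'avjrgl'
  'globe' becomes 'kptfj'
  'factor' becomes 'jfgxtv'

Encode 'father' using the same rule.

The rule splits by letter class: vowels +5, consonants +4.
On father: f(cons)+4=j, a(vowel)+5=f, t(cons)+4=x, h(cons)+4=l, e(vowel)+5=j, r(cons)+4=v.

jfxljv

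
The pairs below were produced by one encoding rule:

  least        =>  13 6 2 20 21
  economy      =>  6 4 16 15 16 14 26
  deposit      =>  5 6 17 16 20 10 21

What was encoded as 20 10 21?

l is letter #12 and maps to 13: an offset of 1. Each letter is replaced by its alphabet position (a=1..z=26) + 1.
Reversing it on 20 10 21: 20→(20−1)÷1=19=s, 10→(10−1)÷1=9=i, 21→(21−1)÷1=20=t.

sit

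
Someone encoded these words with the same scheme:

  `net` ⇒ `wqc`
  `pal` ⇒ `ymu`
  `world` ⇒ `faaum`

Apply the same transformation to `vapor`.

The shift depends on letter class: consonant n→w is +9, but vowel e→q is +12. Vowels shift forward by 12 and consonants shift forward by 9.
On vapor: v(cons)+9=e, a(vowel)+12=m, p(cons)+9=y, o(vowel)+12=a, r(cons)+9=a.

emyaa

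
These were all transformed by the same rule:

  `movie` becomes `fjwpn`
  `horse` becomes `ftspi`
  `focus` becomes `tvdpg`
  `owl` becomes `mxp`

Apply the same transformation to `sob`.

Read the word backwards and shift each letter +1.
For sob: reverse → bos; then shift: b+1=c, o+1=p, s+1=t.

cpt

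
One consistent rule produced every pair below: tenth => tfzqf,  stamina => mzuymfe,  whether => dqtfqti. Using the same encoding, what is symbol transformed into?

The output letters match the input read backwards, each shifted +12: tenth reversed is htnet. Two steps: reverse the string, then apply a Caesar shift of +12.
Applying it to symbol: reverse → lobmys; then shift: l+12=x, o+12=a, b+12=n, m+12=y, y+12=k, s+12=e.

xanyke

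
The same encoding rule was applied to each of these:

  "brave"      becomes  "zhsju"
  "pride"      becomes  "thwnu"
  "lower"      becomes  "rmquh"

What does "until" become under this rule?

cfvwr

Each letter's alphabet position (a=0..z=25) is mapped through 7·x+18 mod 26 — an affine cipher.
Applying it to until: u(20)→7·20+18≡2=c; n(13)→7·13+18≡5=f; t(19)→7·19+18≡21=v; i(8)→7·8+18≡22=w; l(11)→7·11+18≡17=r (all mod 26).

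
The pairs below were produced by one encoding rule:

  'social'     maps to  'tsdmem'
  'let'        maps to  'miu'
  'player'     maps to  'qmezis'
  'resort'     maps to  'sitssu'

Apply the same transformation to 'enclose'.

iodmsti

The shift depends on letter class: consonant s→t is +1, but vowel o→s is +4. The rule splits by letter class: vowels +4, consonants +1.
For enclose: e(vowel)+4=i, n(cons)+1=o, c(cons)+1=d, l(cons)+1=m, o(vowel)+4=s, s(cons)+1=t, e(vowel)+4=i.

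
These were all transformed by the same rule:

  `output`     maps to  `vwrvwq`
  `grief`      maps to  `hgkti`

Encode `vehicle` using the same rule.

The output letters match the input read backwards, each shifted +2: output reversed is tuptuo. Read the word backwards and shift each letter +2.
For vehicle: reverse → elcihev; then shift: e+2=g, l+2=n, c+2=e, i+2=k, h+2=j, e+2=g, v+2=x.

gnekjgx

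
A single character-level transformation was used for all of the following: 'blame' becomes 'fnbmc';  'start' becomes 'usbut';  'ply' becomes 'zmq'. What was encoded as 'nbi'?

The output letters match the input read backwards, each shifted +1: blame reversed is emalb. Two steps: reverse the string, then apply a Caesar shift of +1.
Decoding nbi: shift back: n−1=m, b−1=a, i−1=h → mah; then reverse → ham.

ham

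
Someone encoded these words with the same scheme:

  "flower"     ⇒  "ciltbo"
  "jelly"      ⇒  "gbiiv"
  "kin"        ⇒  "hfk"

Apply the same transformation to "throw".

Compare letters: f→c is +23, l→i is +23, o→l is +23 — a constant shift. It's a constant shift of +23 (ROT23).
On throw: t+23=q, h+23=e, r+23=o, o+23=l, w+23=t.

qeolt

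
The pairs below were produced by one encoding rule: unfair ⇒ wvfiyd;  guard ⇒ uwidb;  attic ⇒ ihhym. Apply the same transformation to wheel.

u(20)→w(22) and n(13)→v(21) fit y≡15x+8 (mod 26); the inverse of 15 mod 26 is 7. Treating letters as 0–25, the rule is x ↦ 15x + 8 (mod 26).
Applying it to wheel: w(22)→15·22+8≡0=a; h(7)→15·7+8≡9=j; e(4)→15·4+8≡16=q; e(4)→15·4+8≡16=q; l(11)→15·11+8≡17=r (all mod 26).

ajqqr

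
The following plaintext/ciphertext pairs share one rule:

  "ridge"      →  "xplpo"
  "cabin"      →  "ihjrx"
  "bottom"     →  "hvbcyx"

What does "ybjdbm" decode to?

suburb

In ridge: r→x is +6, i→p is +7, d→l is +8, g→p is +9 — the shift increases by 1 each position. Each letter shifts forward by (position + 6), i.e. 6, 7, 8, … — the shift grows by one for each successive letter.
Undoing it on ybjdbm: y−6=s, b−7=u, j−8=b, d−9=u, b−10=r, m−11=b.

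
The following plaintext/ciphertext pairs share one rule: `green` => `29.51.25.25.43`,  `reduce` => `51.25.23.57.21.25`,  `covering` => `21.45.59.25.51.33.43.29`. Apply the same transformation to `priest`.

The formula is n = 2×(alphabet index, a=1) + 15.
On priest: p=16→47, r=18→51, i=9→33, e=5→25, s=19→53, t=20→55.

47.51.33.25.53.55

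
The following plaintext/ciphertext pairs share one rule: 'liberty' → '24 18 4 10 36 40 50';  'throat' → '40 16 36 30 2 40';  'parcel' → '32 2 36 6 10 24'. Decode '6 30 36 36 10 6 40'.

Each letter becomes 2×(its alphabet position, a=1..z=26).
Decoding 6 30 36 36 10 6 40: 6→(6−0)÷2=3=c, 30→(30−0)÷2=15=o, 36→(36−0)÷2=18=r, 36→(36−0)÷2=18=r, 10→(10−0)÷2=5=e, 6→(6−0)÷2=3=c, 40→(40−0)÷2=20=t.

correct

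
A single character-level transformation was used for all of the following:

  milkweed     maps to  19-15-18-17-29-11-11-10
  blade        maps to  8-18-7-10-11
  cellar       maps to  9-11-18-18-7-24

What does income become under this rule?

15-20-9-21-19-11

Letters become their 1-based position plus 6 (so a→7, b→8, …).
On income: i=9→15, n=14→20, c=3→9, o=15→21, m=13→19, e=5→11.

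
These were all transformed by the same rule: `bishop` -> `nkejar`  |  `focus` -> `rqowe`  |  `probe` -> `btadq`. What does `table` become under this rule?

Shifts by position in bishop: pos 0: b→n (+12), pos 1: i→k (+2), pos 2: s→e (+12), pos 3: h→j (+2) — repeating every 2. A repeating key of period 2 is used — shifts +12, +2 over and over.
Applying it to table: t+12=f, a+2=c, b+12=n, l+2=n, e+12=q.

fcnnq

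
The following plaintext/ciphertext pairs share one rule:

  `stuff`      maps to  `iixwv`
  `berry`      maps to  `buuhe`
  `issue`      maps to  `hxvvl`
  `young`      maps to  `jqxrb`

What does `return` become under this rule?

quxwhu

The word is reversed, then every letter is shifted forward by 3.
For return: reverse → nruter; then shift: n+3=q, r+3=u, u+3=x, t+3=w, e+3=h, r+3=u.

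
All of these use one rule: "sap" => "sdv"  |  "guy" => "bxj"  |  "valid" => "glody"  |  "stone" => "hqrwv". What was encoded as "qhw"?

The output letters match the input read backwards, each shifted +3: sap reversed is pas. Read the word backwards and shift each letter +3.
Decoding qhw: shift back: q−3=n, h−3=e, w−3=t → net; then reverse → ten.

ten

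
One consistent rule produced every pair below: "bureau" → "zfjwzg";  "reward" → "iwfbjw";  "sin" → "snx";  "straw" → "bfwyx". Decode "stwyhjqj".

electron

The output letters match the input read backwards, each shifted +5: bureau reversed is uaerub. Two steps: reverse the string, then apply a Caesar shift of +5.
Undoing it on stwyhjqj: shift back: s−5=n, t−5=o, w−5=r, y−5=t, h−5=c, j−5=e, q−5=l, j−5=e → nortcele; then reverse → electron.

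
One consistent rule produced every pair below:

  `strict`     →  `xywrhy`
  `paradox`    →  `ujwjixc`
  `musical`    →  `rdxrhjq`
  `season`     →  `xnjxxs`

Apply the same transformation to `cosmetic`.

Vowels shift forward by 9 and consonants shift forward by 5.
Applying it to cosmetic: c(cons)+5=h, o(vowel)+9=x, s(cons)+5=x, m(cons)+5=r, e(vowel)+9=n, t(cons)+5=y, i(vowel)+9=r, c(cons)+5=h.

hxxrnyrh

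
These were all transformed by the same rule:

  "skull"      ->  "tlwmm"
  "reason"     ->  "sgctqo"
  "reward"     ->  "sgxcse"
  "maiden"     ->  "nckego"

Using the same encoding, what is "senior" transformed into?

tgokqs

The shift depends on letter class: consonant s→t is +1, but vowel u→w is +2. The rule splits by letter class: vowels +2, consonants +1.
On senior: s(cons)+1=t, e(vowel)+2=g, n(cons)+1=o, i(vowel)+2=k, o(vowel)+2=q, r(cons)+1=s.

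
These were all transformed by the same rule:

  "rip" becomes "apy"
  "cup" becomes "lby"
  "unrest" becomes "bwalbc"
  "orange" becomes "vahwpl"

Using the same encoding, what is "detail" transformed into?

mlchpu

Vowels shift forward by 7 and consonants shift forward by 9.
Applying it to detail: d(cons)+9=m, e(vowel)+7=l, t(cons)+9=c, a(vowel)+7=h, i(vowel)+7=p, l(cons)+9=u.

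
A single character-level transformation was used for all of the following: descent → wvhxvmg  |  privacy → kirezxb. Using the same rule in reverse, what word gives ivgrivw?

Each pair mirrors across the alphabet (d↔w, e↔v, s↔h): positions sum to 25. This is the alphabet-reversal cipher (Atbash): a becomes z, b becomes y, etc.
Undoing it on ivgrivw: i↔r, v↔e, g↔t, r↔i, i↔r, v↔e, w↔d.

retired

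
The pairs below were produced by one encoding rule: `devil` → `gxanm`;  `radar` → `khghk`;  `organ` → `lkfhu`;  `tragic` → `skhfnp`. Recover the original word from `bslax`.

Each letter's alphabet position (a=0..z=25) is mapped through 17·x+7 mod 26 — an affine cipher.
Decoding bslax: b(1)→23·(1−7)≡18=s; s(18)→23·(18−7)≡19=t; l(11)→23·(11−7)≡14=o; a(0)→23·(0−7)≡21=v; x(23)→23·(23−7)≡4=e (all mod 26).

stove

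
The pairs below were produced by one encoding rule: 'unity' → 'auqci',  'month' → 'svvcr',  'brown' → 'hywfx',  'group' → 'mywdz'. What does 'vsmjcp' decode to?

please

In unity: u→a is +6, n→u is +7, i→q is +8, t→c is +9 — the shift increases by 1 each position. Each letter shifts forward by (position + 6), i.e. 6, 7, 8, … — the shift grows by one for each successive letter.
Reversing it on vsmjcp: v−6=p, s−7=l, m−8=e, j−9=a, c−10=s, p−11=e.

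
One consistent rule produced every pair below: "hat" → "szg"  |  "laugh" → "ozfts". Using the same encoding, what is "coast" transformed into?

xlzhg

Each letter is replaced by its mirror in the alphabet: a↔z, b↔y, c↔x, and so on (the Atbash cipher).
For coast: c↔x, o↔l, a↔z, s↔h, t↔g.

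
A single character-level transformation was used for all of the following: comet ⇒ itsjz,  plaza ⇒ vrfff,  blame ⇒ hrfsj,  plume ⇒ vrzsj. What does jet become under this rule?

pjz

Two shifts are in play — +5 for a/e/i/o/u, +6 for every other letter.
For jet: j(cons)+6=p, e(vowel)+5=j, t(cons)+6=z.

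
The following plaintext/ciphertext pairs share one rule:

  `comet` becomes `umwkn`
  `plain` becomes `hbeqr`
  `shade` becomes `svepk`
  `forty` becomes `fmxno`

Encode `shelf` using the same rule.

c(2)→u(20) and o(14)→m(12) fit y≡21x+4 (mod 26); the inverse of 21 mod 26 is 5. Treating letters as 0–25, the rule is x ↦ 21x + 4 (mod 26).
On shelf: s(18)→21·18+4≡18=s; h(7)→21·7+4≡21=v; e(4)→21·4+4≡10=k; l(11)→21·11+4≡1=b; f(5)→21·5+4≡5=f (all mod 26).

svkbf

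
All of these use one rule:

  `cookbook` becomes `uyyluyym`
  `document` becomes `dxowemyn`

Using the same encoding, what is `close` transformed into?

ocyvm

The word is reversed, then every letter is shifted forward by 10.
On close: reverse → esolc; then shift: e+10=o, s+10=c, o+10=y, l+10=v, c+10=m.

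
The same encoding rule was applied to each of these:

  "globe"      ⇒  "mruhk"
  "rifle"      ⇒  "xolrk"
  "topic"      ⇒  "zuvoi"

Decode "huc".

bow

Compare letters: g→m is +6, l→r is +6, o→u is +6 — a constant shift. This is a Caesar cipher with shift 6.
Decoding huc: h−6=b, u−6=o, c−6=w.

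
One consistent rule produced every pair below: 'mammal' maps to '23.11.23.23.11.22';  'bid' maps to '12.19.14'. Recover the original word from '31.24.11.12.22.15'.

unable

m is letter #13 and maps to 23: an offset of 10. The number is (letter's place in the alphabet, a=1) + 10.
Reversing it on 31.24.11.12.22.15: 31→(31−10)÷1=21=u, 24→(24−10)÷1=14=n, 11→(11−10)÷1=1=a, 12→(12−10)÷1=2=b, 22→(22−10)÷1=12=l, 15→(15−10)÷1=5=e.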